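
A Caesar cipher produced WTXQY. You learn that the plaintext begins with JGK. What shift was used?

13

From the crib: W(22)−J(9)=13, so the shift is 13.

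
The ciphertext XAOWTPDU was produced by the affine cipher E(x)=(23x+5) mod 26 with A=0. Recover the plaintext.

UTXDEOSV

The inverse of 23 mod 26 is 17, since 23·17=391≡1. Apply D(y)=17·(y−5) mod 26:
X(23): 17·(23−5)=306≡20 → U
A(0): 17·(0−5)=-85≡19 → T
O(14): 17·(14−5)=153≡23 → X
W(22): 17·(22−5)=289≡3 → D
T(19): 17·(19−5)=238≡4 → E
P(15): 17·(15−5)=170≡14 → O
D(3): 17·(3−5)=-34≡18 → S
U(20): 17·(20−5)=255≡21 → V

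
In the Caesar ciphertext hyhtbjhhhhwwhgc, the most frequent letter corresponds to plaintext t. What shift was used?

The most frequent ciphertext letter is h (appears 7 times).
h is position 7; t is position 19.
Shift = -12≡14.

14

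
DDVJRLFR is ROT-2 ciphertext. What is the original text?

D(3): 3−2=1 → B
D(3): 3−2=1 → B
V(21): 21−2=19 → T
J(9): 9−2=7 → H
R(17): 17−2=15 → P
L(11): 11−2=9 → J
F(5): 5−2=3 → D
R(17): 17−2=15 → P

BBTHPJDP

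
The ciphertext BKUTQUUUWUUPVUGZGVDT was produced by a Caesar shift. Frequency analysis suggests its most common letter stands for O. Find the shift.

The most frequent ciphertext letter is U (appears 7 times).
U is position 20; O is position 14.
Shift = 6.

6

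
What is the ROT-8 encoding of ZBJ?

HJR

Z(25): 25+8=33≡7 → H
B(1): 1+8=9 → J
J(9): 9+8=17 → R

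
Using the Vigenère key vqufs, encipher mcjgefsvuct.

hsdlwaipzuo

Repeat the key across the message: vqufsvqufsv
m(12)+v(21): 33≡7 → h
c(2)+q(16): 18 → s
j(9)+u(20): 29≡3 → d
g(6)+f(5): 11 → l
e(4)+s(18): 22 → w
f(5)+v(21): 26≡0 → a
s(18)+q(16): 34≡8 → i
v(21)+u(20): 41≡15 → p
u(20)+f(5): 25 → z
c(2)+s(18): 20 → u
t(19)+v(21): 40≡14 → o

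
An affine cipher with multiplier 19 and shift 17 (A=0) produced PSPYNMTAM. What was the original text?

ELEZIXWVX

The inverse of 19 mod 26 is 11, since 19·11=209≡1. Apply D(y)=11·(y−17) mod 26:
P(15): 11·(15−17)=-22≡4 → E
S(18): 11·(18−17)=11 → L
P(15): 11·(15−17)=-22≡4 → E
Y(24): 11·(24−17)=77≡25 → Z
N(13): 11·(13−17)=-44≡8 → I
M(12): 11·(12−17)=-55≡23 → X
T(19): 11·(19−17)=22 → W
A(0): 11·(0−17)=-187≡21 → V
M(12): 11·(12−17)=-55≡23 → X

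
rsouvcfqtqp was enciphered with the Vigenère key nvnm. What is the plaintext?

exbiihsegvc

Repeat the key across the ciphertext: nvnmnvnmnvn
r(17)−n(13): 4 → e
s(18)−v(21): -3≡23 → x
o(14)−n(13): 1 → b
u(20)−m(12): 8 → i
v(21)−n(13): 8 → i
c(2)−v(21): -19≡7 → h
f(5)−n(13): -8≡18 → s
q(16)−m(12): 4 → e
t(19)−n(13): 6 → g
q(16)−v(21): -5≡21 → v
p(15)−n(13): 2 → c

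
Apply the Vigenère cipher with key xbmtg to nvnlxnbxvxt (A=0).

kwzedkcjodq

Repeat the key across the message: xbmtgxbmtgx
n(13)+x(23): 36≡10 → k
v(21)+b(1): 22 → w
n(13)+m(12): 25 → z
l(11)+t(19): 30≡4 → e
x(23)+g(6): 29≡3 → d
n(13)+x(23): 36≡10 → k
b(1)+b(1): 2 → c
x(23)+m(12): 35≡9 → j
v(21)+t(19): 40≡14 → o
x(23)+g(6): 29≡3 → d
t(19)+x(23): 42≡16 → q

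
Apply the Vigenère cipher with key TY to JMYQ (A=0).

Repeat the key across the message: TYTY
J(9)+T(19): 28≡2 → C
M(12)+Y(24): 36≡10 → K
Y(24)+T(19): 43≡17 → R
Q(16)+Y(24): 40≡14 → O

CKRO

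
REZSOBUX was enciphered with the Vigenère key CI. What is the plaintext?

Repeat the key across the ciphertext: CICICICI
R(17)−C(2): 15 → P
E(4)−I(8): -4≡22 → W
Z(25)−C(2): 23 → X
S(18)−I(8): 10 → K
O(14)−C(2): 12 → M
B(1)−I(8): -7≡19 → T
U(20)−C(2): 18 → S
X(23)−I(8): 15 → P

PWXKMTSP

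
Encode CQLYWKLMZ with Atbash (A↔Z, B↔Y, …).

C(2) → X(23)
Q(16) → J(9)
L(11) → O(14)
Y(24) → B(1)
W(22) → D(3)
K(10) → P(15)
L(11) → O(14)
M(12) → N(13)
Z(25) → A(0)

XJOBDPONA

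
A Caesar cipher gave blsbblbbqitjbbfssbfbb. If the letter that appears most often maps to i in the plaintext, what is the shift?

19

The most frequent ciphertext letter is b (appears 10 times).
b is position 1; i is position 8.
Shift = -7≡19.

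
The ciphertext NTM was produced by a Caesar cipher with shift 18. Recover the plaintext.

VBU

N(13): 13−18=-5≡21 → V
T(19): 19−18=1 → B
M(12): 12−18=-6≡20 → U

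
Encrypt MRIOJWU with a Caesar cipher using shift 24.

KPGMHUS

M(12): 12+24=36≡10 → K
R(17): 17+24=41≡15 → P
I(8): 8+24=32≡6 → G
O(14): 14+24=38≡12 → M
J(9): 9+24=33≡7 → H
W(22): 22+24=46≡20 → U
U(20): 20+24=44≡18 → S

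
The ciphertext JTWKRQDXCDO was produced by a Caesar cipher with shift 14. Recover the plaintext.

VFIWDCPJOPA

J(9): 9−14=-5≡21 → V
T(19): 19−14=5 → F
W(22): 22−14=8 → I
K(10): 10−14=-4≡22 → W
R(17): 17−14=3 → D
Q(16): 16−14=2 → C
D(3): 3−14=-11≡15 → P
X(23): 23−14=9 → J
C(2): 2−14=-12≡14 → O
D(3): 3−14=-11≡15 → P
O(14): 14−14=0 → A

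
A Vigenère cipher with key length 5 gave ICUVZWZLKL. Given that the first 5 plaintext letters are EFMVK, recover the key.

EXIAP

Subtract each crib letter from the matching ciphertext letter (mod 26):
I(8)−E(4)=4 → E
C(2)−F(5)=-3≡23 → X
U(20)−M(12)=8 → I
V(21)−V(21)=0 → A
Z(25)−K(10)=15 → P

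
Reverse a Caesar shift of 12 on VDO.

JRC

V(21): 21−12=9 → J
D(3): 3−12=-9≡17 → R
O(14): 14−12=2 → C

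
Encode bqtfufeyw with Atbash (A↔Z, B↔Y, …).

yjgufuvbd

b(1) → y(24)
q(16) → j(9)
t(19) → g(6)
f(5) → u(20)
u(20) → f(5)
f(5) → u(20)
e(4) → v(21)
y(24) → b(1)
w(22) → d(3)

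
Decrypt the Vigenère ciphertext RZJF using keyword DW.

Repeat the key across the ciphertext: DWDW
R(17)−D(3): 14 → O
Z(25)−W(22): 3 → D
J(9)−D(3): 6 → G
F(5)−W(22): -17≡9 → J

ODGJ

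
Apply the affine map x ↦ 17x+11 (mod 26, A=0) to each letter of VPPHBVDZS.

EGGACEKUF

V(21): 17·21+11=368≡4 → E
P(15): 17·15+11=266≡6 → G
P(15): 17·15+11=266≡6 → G
H(7): 17·7+11=130≡0 → A
B(1): 17·1+11=28≡2 → C
V(21): 17·21+11=368≡4 → E
D(3): 17·3+11=62≡10 → K
Z(25): 17·25+11=436≡20 → U
S(18): 17·18+11=317≡5 → F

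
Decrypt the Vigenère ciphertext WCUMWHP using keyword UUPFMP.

Repeat the key across the ciphertext: UUPFMPU
W(22)−U(20): 2 → C
C(2)−U(20): -18≡8 → I
U(20)−P(15): 5 → F
M(12)−F(5): 7 → H
W(22)−M(12): 10 → K
H(7)−P(15): -8≡18 → S
P(15)−U(20): -5≡21 → V

CIFHKSV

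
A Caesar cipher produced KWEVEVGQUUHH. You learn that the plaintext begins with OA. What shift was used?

22

From the crib: K(10)−O(14)=-4≡22, so the shift is 22.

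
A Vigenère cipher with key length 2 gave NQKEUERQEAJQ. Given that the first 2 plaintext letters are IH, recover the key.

FJ

Subtract each crib letter from the matching ciphertext letter (mod 26):
N(13)−I(8)=5 → F
Q(16)−H(7)=9 → J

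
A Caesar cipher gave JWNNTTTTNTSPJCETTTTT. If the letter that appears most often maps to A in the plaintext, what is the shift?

19

The most frequent ciphertext letter is T (appears 10 times).
T is position 19; A is position 0.
Shift = 19.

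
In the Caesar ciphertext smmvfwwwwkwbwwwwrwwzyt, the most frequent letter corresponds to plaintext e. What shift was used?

18

The most frequent ciphertext letter is w (appears 11 times).
w is position 22; e is position 4.
Shift = 18.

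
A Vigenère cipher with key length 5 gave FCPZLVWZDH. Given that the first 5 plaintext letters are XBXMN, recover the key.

IBSNY

Subtract each crib letter from the matching ciphertext letter (mod 26):
F(5)−X(23)=-18≡8 → I
C(2)−B(1)=1 → B
P(15)−X(23)=-8≡18 → S
Z(25)−M(12)=13 → N
L(11)−N(13)=-2≡24 → Y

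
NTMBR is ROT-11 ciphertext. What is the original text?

CIBQG

N(13): 13−11=2 → C
T(19): 19−11=8 → I
M(12): 12−11=1 → B
B(1): 1−11=-10≡16 → Q
R(17): 17−11=6 → G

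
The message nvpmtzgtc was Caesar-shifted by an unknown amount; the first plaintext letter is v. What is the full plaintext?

vdxubhobk

From the crib: n(13)−v(21)=-8≡18, so the shift is 18.
Subtract 18 from each ciphertext letter:
n(13): 13−18=-5≡21 → v
v(21): 21−18=3 → d
p(15): 15−18=-3≡23 → x
m(12): 12−18=-6≡20 → u
t(19): 19−18=1 → b
z(25): 25−18=7 → h
g(6): 6−18=-12≡14 → o
t(19): 19−18=1 → b
c(2): 2−18=-16≡10 → k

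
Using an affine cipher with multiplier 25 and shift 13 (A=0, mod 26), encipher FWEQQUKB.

IRJXXTDM

F(5): 25·5+13=138≡8 → I
W(22): 25·22+13=563≡17 → R
E(4): 25·4+13=113≡9 → J
Q(16): 25·16+13=413≡23 → X
Q(16): 25·16+13=413≡23 → X
U(20): 25·20+13=513≡19 → T
K(10): 25·10+13=263≡3 → D
B(1): 25·1+13=38≡12 → M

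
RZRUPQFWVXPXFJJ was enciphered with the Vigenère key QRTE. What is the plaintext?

BIYQZZMSFGWTPSQ

Repeat the key across the ciphertext: QRTEQRTEQRTEQRT
R(17)−Q(16): 1 → B
Z(25)−R(17): 8 → I
R(17)−T(19): -2≡24 → Y
U(20)−E(4): 16 → Q
P(15)−Q(16): -1≡25 → Z
Q(16)−R(17): -1≡25 → Z
F(5)−T(19): -14≡12 → M
W(22)−E(4): 18 → S
V(21)−Q(16): 5 → F
X(23)−R(17): 6 → G
P(15)−T(19): -4≡22 → W
X(23)−E(4): 19 → T
F(5)−Q(16): -11≡15 → P
J(9)−R(17): -8≡18 → S
J(9)−T(19): -10≡16 → Q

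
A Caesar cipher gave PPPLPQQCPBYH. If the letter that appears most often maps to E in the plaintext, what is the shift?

The most frequent ciphertext letter is P (appears 5 times).
P is position 15; E is position 4.
Shift = 11.

11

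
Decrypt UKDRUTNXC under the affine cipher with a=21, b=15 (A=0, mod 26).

The inverse of 21 mod 26 is 5, since 21·5=105≡1. Apply D(y)=5·(y−15) mod 26:
U(20): 5·(20−15)=25 → Z
K(10): 5·(10−15)=-25≡1 → B
D(3): 5·(3−15)=-60≡18 → S
R(17): 5·(17−15)=10 → K
U(20): 5·(20−15)=25 → Z
T(19): 5·(19−15)=20 → U
N(13): 5·(13−15)=-10≡16 → Q
X(23): 5·(23−15)=40≡14 → O
C(2): 5·(2−15)=-65≡13 → N

ZBSKZUQON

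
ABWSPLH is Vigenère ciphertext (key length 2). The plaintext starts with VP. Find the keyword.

Subtract each crib letter from the matching ciphertext letter (mod 26):
A(0)−V(21)=-21≡5 → F
B(1)−P(15)=-14≡12 → M

FM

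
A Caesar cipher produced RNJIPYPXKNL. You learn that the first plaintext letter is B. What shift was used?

From the crib: R(17)−B(1)=16, so the shift is 16.

16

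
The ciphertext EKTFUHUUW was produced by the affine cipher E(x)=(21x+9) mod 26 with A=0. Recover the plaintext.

The inverse of 21 mod 26 is 5, since 21·5=105≡1. Apply D(y)=5·(y−9) mod 26:
E(4): 5·(4−9)=-25≡1 → B
K(10): 5·(10−9)=5 → F
T(19): 5·(19−9)=50≡24 → Y
F(5): 5·(5−9)=-20≡6 → G
U(20): 5·(20−9)=55≡3 → D
H(7): 5·(7−9)=-10≡16 → Q
U(20): 5·(20−9)=55≡3 → D
U(20): 5·(20−9)=55≡3 → D
W(22): 5·(22−9)=65≡13 → N

BFYGDQDDN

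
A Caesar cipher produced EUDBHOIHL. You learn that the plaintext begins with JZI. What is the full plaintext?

JZIGMTNMQ

From the crib: E(4)−J(9)=-5≡21, so the shift is 21.
Subtract 21 from each ciphertext letter:
E(4): 4−21=-17≡9 → J
U(20): 20−21=-1≡25 → Z
D(3): 3−21=-18≡8 → I
B(1): 1−21=-20≡6 → G
H(7): 7−21=-14≡12 → M
O(14): 14−21=-7≡19 → T
I(8): 8−21=-13≡13 → N
H(7): 7−21=-14≡12 → M
L(11): 11−21=-10≡16 → Q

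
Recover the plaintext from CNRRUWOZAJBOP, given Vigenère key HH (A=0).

Repeat the key across the ciphertext: HHHHHHHHHHHHH
C(2)−H(7): -5≡21 → V
N(13)−H(7): 6 → G
R(17)−H(7): 10 → K
R(17)−H(7): 10 → K
U(20)−H(7): 13 → N
W(22)−H(7): 15 → P
O(14)−H(7): 7 → H
Z(25)−H(7): 18 → S
A(0)−H(7): -7≡19 → T
J(9)−H(7): 2 → C
B(1)−H(7): -6≡20 → U
O(14)−H(7): 7 → H
P(15)−H(7): 8 → I

VGKKNPHSTCUHI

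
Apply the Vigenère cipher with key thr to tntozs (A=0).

Repeat the key across the message: thrthr
t(19)+t(19): 38≡12 → m
n(13)+h(7): 20 → u
t(19)+r(17): 36≡10 → k
o(14)+t(19): 33≡7 → h
z(25)+h(7): 32≡6 → g
s(18)+r(17): 35≡9 → j

mukhgj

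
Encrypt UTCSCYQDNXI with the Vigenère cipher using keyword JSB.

DLDBUZZVOGA

Repeat the key across the message: JSBJSBJSBJS
U(20)+J(9): 29≡3 → D
T(19)+S(18): 37≡11 → L
C(2)+B(1): 3 → D
S(18)+J(9): 27≡1 → B
C(2)+S(18): 20 → U
Y(24)+B(1): 25 → Z
Q(16)+J(9): 25 → Z
D(3)+S(18): 21 → V
N(13)+B(1): 14 → O
X(23)+J(9): 32≡6 → G
I(8)+S(18): 26≡0 → A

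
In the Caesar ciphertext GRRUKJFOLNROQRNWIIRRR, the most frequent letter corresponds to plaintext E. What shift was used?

The most frequent ciphertext letter is R (appears 7 times).
R is position 17; E is position 4.
Shift = 13.

13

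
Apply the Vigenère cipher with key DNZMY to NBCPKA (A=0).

QOBBID

Repeat the key across the message: DNZMYD
N(13)+D(3): 16 → Q
B(1)+N(13): 14 → O
C(2)+Z(25): 27≡1 → B
P(15)+M(12): 27≡1 → B
K(10)+Y(24): 34≡8 → I
A(0)+D(3): 3 → D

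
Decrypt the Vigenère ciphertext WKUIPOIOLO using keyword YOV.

YWZKBTKAQQ

Repeat the key across the ciphertext: YOVYOVYOVY
W(22)−Y(24): -2≡24 → Y
K(10)−O(14): -4≡22 → W
U(20)−V(21): -1≡25 → Z
I(8)−Y(24): -16≡10 → K
P(15)−O(14): 1 → B
O(14)−V(21): -7≡19 → T
I(8)−Y(24): -16≡10 → K
O(14)−O(14): 0 → A
L(11)−V(21): -10≡16 → Q
O(14)−Y(24): -10≡16 → Q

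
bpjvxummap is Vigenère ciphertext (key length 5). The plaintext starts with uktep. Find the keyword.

Subtract each crib letter from the matching ciphertext letter (mod 26):
b(1)−u(20)=-19≡7 → h
p(15)−k(10)=5 → f
j(9)−t(19)=-10≡16 → q
v(21)−e(4)=17 → r
x(23)−p(15)=8 → i

hfqri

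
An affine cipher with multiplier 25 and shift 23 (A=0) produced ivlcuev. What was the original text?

The inverse of 25 mod 26 is 25, since 25·25=625≡1. Apply D(y)=25·(y−23) mod 26:
i(8): 25·(8−23)=-375≡15 → p
v(21): 25·(21−23)=-50≡2 → c
l(11): 25·(11−23)=-300≡12 → m
c(2): 25·(2−23)=-525≡21 → v
u(20): 25·(20−23)=-75≡3 → d
e(4): 25·(4−23)=-475≡19 → t
v(21): 25·(21−23)=-50≡2 → c

pcmvdtc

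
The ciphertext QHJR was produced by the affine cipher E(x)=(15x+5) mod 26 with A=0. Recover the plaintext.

The inverse of 15 mod 26 is 7, since 15·7=105≡1. Apply D(y)=7·(y−5) mod 26:
Q(16): 7·(16−5)=77≡25 → Z
H(7): 7·(7−5)=14 → O
J(9): 7·(9−5)=28≡2 → C
R(17): 7·(17−5)=84≡6 → G

ZOCG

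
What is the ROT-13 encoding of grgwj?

tetjw

g(6): 6+13=19 → t
r(17): 17+13=30≡4 → e
g(6): 6+13=19 → t
w(22): 22+13=35≡9 → j
j(9): 9+13=22 → w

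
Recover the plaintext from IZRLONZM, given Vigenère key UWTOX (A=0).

ODYXRTDT

Repeat the key across the ciphertext: UWTOXUWT
I(8)−U(20): -12≡14 → O
Z(25)−W(22): 3 → D
R(17)−T(19): -2≡24 → Y
L(11)−O(14): -3≡23 → X
O(14)−X(23): -9≡17 → R
N(13)−U(20): -7≡19 → T
Z(25)−W(22): 3 → D
M(12)−T(19): -7≡19 → T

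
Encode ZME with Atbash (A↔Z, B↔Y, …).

ANV

Z(25) → A(0)
M(12) → N(13)
E(4) → V(21)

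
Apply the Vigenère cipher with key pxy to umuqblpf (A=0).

Repeat the key across the message: pxypxypx
u(20)+p(15): 35≡9 → j
m(12)+x(23): 35≡9 → j
u(20)+y(24): 44≡18 → s
q(16)+p(15): 31≡5 → f
b(1)+x(23): 24 → y
l(11)+y(24): 35≡9 → j
p(15)+p(15): 30≡4 → e
f(5)+x(23): 28≡2 → c

jjsfyjec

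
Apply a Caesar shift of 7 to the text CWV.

C(2): 2+7=9 → J
W(22): 22+7=29≡3 → D
V(21): 21+7=28≡2 → C

JDC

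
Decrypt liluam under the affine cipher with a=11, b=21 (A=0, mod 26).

The inverse of 11 mod 26 is 19, since 11·19=209≡1. Apply D(y)=19·(y−21) mod 26:
l(11): 19·(11−21)=-190≡18 → s
i(8): 19·(8−21)=-247≡13 → n
l(11): 19·(11−21)=-190≡18 → s
u(20): 19·(20−21)=-19≡7 → h
a(0): 19·(0−21)=-399≡17 → r
m(12): 19·(12−21)=-171≡11 → l

snshrl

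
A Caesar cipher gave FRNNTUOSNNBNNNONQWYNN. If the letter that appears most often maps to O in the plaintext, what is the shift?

25

The most frequent ciphertext letter is N (appears 10 times).
N is position 13; O is position 14.
Shift = -1≡25.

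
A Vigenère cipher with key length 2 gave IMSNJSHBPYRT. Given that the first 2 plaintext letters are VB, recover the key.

NL

Subtract each crib letter from the matching ciphertext letter (mod 26):
I(8)−V(21)=-13≡13 → N
M(12)−B(1)=11 → L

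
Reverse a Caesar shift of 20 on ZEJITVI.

Z(25): 25−20=5 → F
E(4): 4−20=-16≡10 → K
J(9): 9−20=-11≡15 → P
I(8): 8−20=-12≡14 → O
T(19): 19−20=-1≡25 → Z
V(21): 21−20=1 → B
I(8): 8−20=-12≡14 → O

FKPOZBO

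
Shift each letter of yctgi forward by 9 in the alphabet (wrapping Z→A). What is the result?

y(24): 24+9=33≡7 → h
c(2): 2+9=11 → l
t(19): 19+9=28≡2 → c
g(6): 6+9=15 → p
i(8): 8+9=17 → r

hlcpr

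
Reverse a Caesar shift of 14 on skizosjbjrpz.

ewulaevnvdbl

s(18): 18−14=4 → e
k(10): 10−14=-4≡22 → w
i(8): 8−14=-6≡20 → u
z(25): 25−14=11 → l
o(14): 14−14=0 → a
s(18): 18−14=4 → e
j(9): 9−14=-5≡21 → v
b(1): 1−14=-13≡13 → n
j(9): 9−14=-5≡21 → v
r(17): 17−14=3 → d
p(15): 15−14=1 → b
z(25): 25−14=11 → l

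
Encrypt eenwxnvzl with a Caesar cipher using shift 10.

e(4): 4+10=14 → o
e(4): 4+10=14 → o
n(13): 13+10=23 → x
w(22): 22+10=32≡6 → g
x(23): 23+10=33≡7 → h
n(13): 13+10=23 → x
v(21): 21+10=31≡5 → f
z(25): 25+10=35≡9 → j
l(11): 11+10=21 → v

ooxghxfjv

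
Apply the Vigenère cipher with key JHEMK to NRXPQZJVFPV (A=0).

WYBBAIQZRZE

Repeat the key across the message: JHEMKJHEMKJ
N(13)+J(9): 22 → W
R(17)+H(7): 24 → Y
X(23)+E(4): 27≡1 → B
P(15)+M(12): 27≡1 → B
Q(16)+K(10): 26≡0 → A
Z(25)+J(9): 34≡8 → I
J(9)+H(7): 16 → Q
V(21)+E(4): 25 → Z
F(5)+M(12): 17 → R
P(15)+K(10): 25 → Z
V(21)+J(9): 30≡4 → E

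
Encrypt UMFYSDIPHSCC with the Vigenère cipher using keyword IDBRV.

CPGPNLLQYNKF

Repeat the key across the message: IDBRVIDBRVID
U(20)+I(8): 28≡2 → C
M(12)+D(3): 15 → P
F(5)+B(1): 6 → G
Y(24)+R(17): 41≡15 → P
S(18)+V(21): 39≡13 → N
D(3)+I(8): 11 → L
I(8)+D(3): 11 → L
P(15)+B(1): 16 → Q
H(7)+R(17): 24 → Y
S(18)+V(21): 39≡13 → N
C(2)+I(8): 10 → K
C(2)+D(3): 5 → F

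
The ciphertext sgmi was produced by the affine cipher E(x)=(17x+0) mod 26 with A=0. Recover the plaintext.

The inverse of 17 mod 26 is 23, since 17·23=391≡1. Apply D(y)=23·(y−0) mod 26:
s(18): 23·(18−0)=414≡24 → y
g(6): 23·(6−0)=138≡8 → i
m(12): 23·(12−0)=276≡16 → q
i(8): 23·(8−0)=184≡2 → c

yiqc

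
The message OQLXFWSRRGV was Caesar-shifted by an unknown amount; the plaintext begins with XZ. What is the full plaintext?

From the crib: O(14)−X(23)=-9≡17, so the shift is 17.
Subtract 17 from each ciphertext letter:
O(14): 14−17=-3≡23 → X
Q(16): 16−17=-1≡25 → Z
L(11): 11−17=-6≡20 → U
X(23): 23−17=6 → G
F(5): 5−17=-12≡14 → O
W(22): 22−17=5 → F
S(18): 18−17=1 → B
R(17): 17−17=0 → A
R(17): 17−17=0 → A
G(6): 6−17=-11≡15 → P
V(21): 21−17=4 → E

XZUGOFBAAPE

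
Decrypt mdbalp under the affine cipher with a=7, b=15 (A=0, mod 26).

hcyjsa

The inverse of 7 mod 26 is 15, since 7·15=105≡1. Apply D(y)=15·(y−15) mod 26:
m(12): 15·(12−15)=-45≡7 → h
d(3): 15·(3−15)=-180≡2 → c
b(1): 15·(1−15)=-210≡24 → y
a(0): 15·(0−15)=-225≡9 → j
l(11): 15·(11−15)=-60≡18 → s
p(15): 15·(15−15)=0 → a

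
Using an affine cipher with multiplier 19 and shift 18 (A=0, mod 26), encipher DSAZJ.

XWSZH

D(3): 19·3+18=75≡23 → X
S(18): 19·18+18=360≡22 → W
A(0): 19·0+18=18 → S
Z(25): 19·25+18=493≡25 → Z
J(9): 19·9+18=189≡7 → H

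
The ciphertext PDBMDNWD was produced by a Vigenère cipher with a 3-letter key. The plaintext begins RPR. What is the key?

YOK

Subtract each crib letter from the matching ciphertext letter (mod 26):
P(15)−R(17)=-2≡24 → Y
D(3)−P(15)=-12≡14 → O
B(1)−R(17)=-16≡10 → K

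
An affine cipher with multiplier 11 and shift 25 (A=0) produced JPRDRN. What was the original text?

ISEYEG

The inverse of 11 mod 26 is 19, since 11·19=209≡1. Apply D(y)=19·(y−25) mod 26:
J(9): 19·(9−25)=-304≡8 → I
P(15): 19·(15−25)=-190≡18 → S
R(17): 19·(17−25)=-152≡4 → E
D(3): 19·(3−25)=-418≡24 → Y
R(17): 19·(17−25)=-152≡4 → E
N(13): 19·(13−25)=-228≡6 → G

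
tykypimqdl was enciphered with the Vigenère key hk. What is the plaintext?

Repeat the key across the ciphertext: hkhkhkhkhk
t(19)−h(7): 12 → m
y(24)−k(10): 14 → o
k(10)−h(7): 3 → d
y(24)−k(10): 14 → o
p(15)−h(7): 8 → i
i(8)−k(10): -2≡24 → y
m(12)−h(7): 5 → f
q(16)−k(10): 6 → g
d(3)−h(7): -4≡22 → w
l(11)−k(10): 1 → b

modoiyfgwb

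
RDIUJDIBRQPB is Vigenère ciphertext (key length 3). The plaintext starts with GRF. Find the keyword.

LMD

Subtract each crib letter from the matching ciphertext letter (mod 26):
R(17)−G(6)=11 → L
D(3)−R(17)=-14≡12 → M
I(8)−F(5)=3 → D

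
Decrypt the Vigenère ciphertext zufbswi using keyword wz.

Repeat the key across the ciphertext: wzwzwzw
z(25)−w(22): 3 → d
u(20)−z(25): -5≡21 → v
f(5)−w(22): -17≡9 → j
b(1)−z(25): -24≡2 → c
s(18)−w(22): -4≡22 → w
w(22)−z(25): -3≡23 → x
i(8)−w(22): -14≡12 → m

dvjcwxm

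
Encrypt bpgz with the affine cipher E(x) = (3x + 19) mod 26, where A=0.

b(1): 3·1+19=22 → w
p(15): 3·15+19=64≡12 → m
g(6): 3·6+19=37≡11 → l
z(25): 3·25+19=94≡16 → q

wmlq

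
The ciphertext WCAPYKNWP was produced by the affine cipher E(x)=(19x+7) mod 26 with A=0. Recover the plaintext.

The inverse of 19 mod 26 is 11, since 19·11=209≡1. Apply D(y)=11·(y−7) mod 26:
W(22): 11·(22−7)=165≡9 → J
C(2): 11·(2−7)=-55≡23 → X
A(0): 11·(0−7)=-77≡1 → B
P(15): 11·(15−7)=88≡10 → K
Y(24): 11·(24−7)=187≡5 → F
K(10): 11·(10−7)=33≡7 → H
N(13): 11·(13−7)=66≡14 → O
W(22): 11·(22−7)=165≡9 → J
P(15): 11·(15−7)=88≡10 → K

JXBKFHOJK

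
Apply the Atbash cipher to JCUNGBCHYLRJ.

J(9) → Q(16)
C(2) → X(23)
U(20) → F(5)
N(13) → M(12)
G(6) → T(19)
B(1) → Y(24)
C(2) → X(23)
H(7) → S(18)
Y(24) → B(1)
L(11) → O(14)
R(17) → I(8)
J(9) → Q(16)

QXFMTYXSBOIQ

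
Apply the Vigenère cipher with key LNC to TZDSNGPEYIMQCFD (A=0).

Repeat the key across the message: LNCLNCLNCLNCLNC
T(19)+L(11): 30≡4 → E
Z(25)+N(13): 38≡12 → M
D(3)+C(2): 5 → F
S(18)+L(11): 29≡3 → D
N(13)+N(13): 26≡0 → A
G(6)+C(2): 8 → I
P(15)+L(11): 26≡0 → A
E(4)+N(13): 17 → R
Y(24)+C(2): 26≡0 → A
I(8)+L(11): 19 → T
M(12)+N(13): 25 → Z
Q(16)+C(2): 18 → S
C(2)+L(11): 13 → N
F(5)+N(13): 18 → S
D(3)+C(2): 5 → F

EMFDAIARATZSNSF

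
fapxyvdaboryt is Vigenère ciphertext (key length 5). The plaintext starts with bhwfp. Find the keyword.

ettsj

Subtract each crib letter from the matching ciphertext letter (mod 26):
f(5)−b(1)=4 → e
a(0)−h(7)=-7≡19 → t
p(15)−w(22)=-7≡19 → t
x(23)−f(5)=18 → s
y(24)−p(15)=9 → j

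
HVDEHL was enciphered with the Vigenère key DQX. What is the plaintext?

EFGBRO

Repeat the key across the ciphertext: DQXDQX
H(7)−D(3): 4 → E
V(21)−Q(16): 5 → F
D(3)−X(23): -20≡6 → G
E(4)−D(3): 1 → B
H(7)−Q(16): -9≡17 → R
L(11)−X(23): -12≡14 → O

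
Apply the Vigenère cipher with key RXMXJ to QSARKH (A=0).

Repeat the key across the message: RXMXJR
Q(16)+R(17): 33≡7 → H
S(18)+X(23): 41≡15 → P
A(0)+M(12): 12 → M
R(17)+X(23): 40≡14 → O
K(10)+J(9): 19 → T
H(7)+R(17): 24 → Y

HPMOTY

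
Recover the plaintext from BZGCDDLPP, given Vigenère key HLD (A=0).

Repeat the key across the ciphertext: HLDHLDHLD
B(1)−H(7): -6≡20 → U
Z(25)−L(11): 14 → O
G(6)−D(3): 3 → D
C(2)−H(7): -5≡21 → V
D(3)−L(11): -8≡18 → S
D(3)−D(3): 0 → A
L(11)−H(7): 4 → E
P(15)−L(11): 4 → E
P(15)−D(3): 12 → M

UODVSAEEM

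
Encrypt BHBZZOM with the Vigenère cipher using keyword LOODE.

Repeat the key across the message: LOODELO
B(1)+L(11): 12 → M
H(7)+O(14): 21 → V
B(1)+O(14): 15 → P
Z(25)+D(3): 28≡2 → C
Z(25)+E(4): 29≡3 → D
O(14)+L(11): 25 → Z
M(12)+O(14): 26≡0 → A

MVPCDZA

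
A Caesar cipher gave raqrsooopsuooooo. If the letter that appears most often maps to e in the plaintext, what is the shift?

10

The most frequent ciphertext letter is o (appears 8 times).
o is position 14; e is position 4.
Shift = 10.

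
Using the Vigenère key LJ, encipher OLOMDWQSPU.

ZUZVOFBBAD

Repeat the key across the message: LJLJLJLJLJ
O(14)+L(11): 25 → Z
L(11)+J(9): 20 → U
O(14)+L(11): 25 → Z
M(12)+J(9): 21 → V
D(3)+L(11): 14 → O
W(22)+J(9): 31≡5 → F
Q(16)+L(11): 27≡1 → B
S(18)+J(9): 27≡1 → B
P(15)+L(11): 26≡0 → A
U(20)+J(9): 29≡3 → D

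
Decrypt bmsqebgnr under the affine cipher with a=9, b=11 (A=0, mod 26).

The inverse of 9 mod 26 is 3, since 9·3=27≡1. Apply D(y)=3·(y−11) mod 26:
b(1): 3·(1−11)=-30≡22 → w
m(12): 3·(12−11)=3 → d
s(18): 3·(18−11)=21 → v
q(16): 3·(16−11)=15 → p
e(4): 3·(4−11)=-21≡5 → f
b(1): 3·(1−11)=-30≡22 → w
g(6): 3·(6−11)=-15≡11 → l
n(13): 3·(13−11)=6 → g
r(17): 3·(17−11)=18 → s

wdvpfwlgs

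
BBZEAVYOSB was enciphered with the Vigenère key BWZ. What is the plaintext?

Repeat the key across the ciphertext: BWZBWZBWZB
B(1)−B(1): 0 → A
B(1)−W(22): -21≡5 → F
Z(25)−Z(25): 0 → A
E(4)−B(1): 3 → D
A(0)−W(22): -22≡4 → E
V(21)−Z(25): -4≡22 → W
Y(24)−B(1): 23 → X
O(14)−W(22): -8≡18 → S
S(18)−Z(25): -7≡19 → T
B(1)−B(1): 0 → A

AFADEWXSTA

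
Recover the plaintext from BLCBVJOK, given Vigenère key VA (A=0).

Repeat the key across the ciphertext: VAVAVAVA
B(1)−V(21): -20≡6 → G
L(11)−A(0): 11 → L
C(2)−V(21): -19≡7 → H
B(1)−A(0): 1 → B
V(21)−V(21): 0 → A
J(9)−A(0): 9 → J
O(14)−V(21): -7≡19 → T
K(10)−A(0): 10 → K

GLHBAJTK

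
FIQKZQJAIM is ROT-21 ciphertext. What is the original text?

KNVPEVOFNR

F(5): 5−21=-16≡10 → K
I(8): 8−21=-13≡13 → N
Q(16): 16−21=-5≡21 → V
K(10): 10−21=-11≡15 → P
Z(25): 25−21=4 → E
Q(16): 16−21=-5≡21 → V
J(9): 9−21=-12≡14 → O
A(0): 0−21=-21≡5 → F
I(8): 8−21=-13≡13 → N
M(12): 12−21=-9≡17 → R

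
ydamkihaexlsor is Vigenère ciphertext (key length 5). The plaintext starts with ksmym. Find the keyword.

Subtract each crib letter from the matching ciphertext letter (mod 26):
y(24)−k(10)=14 → o
d(3)−s(18)=-15≡11 → l
a(0)−m(12)=-12≡14 → o
m(12)−y(24)=-12≡14 → o
k(10)−m(12)=-2≡24 → y

olooy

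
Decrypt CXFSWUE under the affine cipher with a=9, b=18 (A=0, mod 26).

EPNAMGK

The inverse of 9 mod 26 is 3, since 9·3=27≡1. Apply D(y)=3·(y−18) mod 26:
C(2): 3·(2−18)=-48≡4 → E
X(23): 3·(23−18)=15 → P
F(5): 3·(5−18)=-39≡13 → N
S(18): 3·(18−18)=0 → A
W(22): 3·(22−18)=12 → M
U(20): 3·(20−18)=6 → G
E(4): 3·(4−18)=-42≡10 → K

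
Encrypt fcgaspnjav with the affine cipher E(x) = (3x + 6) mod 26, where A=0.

f(5): 3·5+6=21 → v
c(2): 3·2+6=12 → m
g(6): 3·6+6=24 → y
a(0): 3·0+6=6 → g
s(18): 3·18+6=60≡8 → i
p(15): 3·15+6=51≡25 → z
n(13): 3·13+6=45≡19 → t
j(9): 3·9+6=33≡7 → h
a(0): 3·0+6=6 → g
v(21): 3·21+6=69≡17 → r

vmygizthgr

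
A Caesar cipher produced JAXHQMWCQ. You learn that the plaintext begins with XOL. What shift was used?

12

From the crib: J(9)−X(23)=-14≡12, so the shift is 12.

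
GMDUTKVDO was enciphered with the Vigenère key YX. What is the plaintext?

Repeat the key across the ciphertext: YXYXYXYXY
G(6)−Y(24): -18≡8 → I
M(12)−X(23): -11≡15 → P
D(3)−Y(24): -21≡5 → F
U(20)−X(23): -3≡23 → X
T(19)−Y(24): -5≡21 → V
K(10)−X(23): -13≡13 → N
V(21)−Y(24): -3≡23 → X
D(3)−X(23): -20≡6 → G
O(14)−Y(24): -10≡16 → Q

IPFXVNXGQ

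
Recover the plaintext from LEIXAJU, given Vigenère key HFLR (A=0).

Repeat the key across the ciphertext: HFLRHFL
L(11)−H(7): 4 → E
E(4)−F(5): -1≡25 → Z
I(8)−L(11): -3≡23 → X
X(23)−R(17): 6 → G
A(0)−H(7): -7≡19 → T
J(9)−F(5): 4 → E
U(20)−L(11): 9 → J

EZXGTEJ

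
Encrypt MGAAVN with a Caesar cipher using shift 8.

M(12): 12+8=20 → U
G(6): 6+8=14 → O
A(0): 0+8=8 → I
A(0): 0+8=8 → I
V(21): 21+8=29≡3 → D
N(13): 13+8=21 → V

UOIIDV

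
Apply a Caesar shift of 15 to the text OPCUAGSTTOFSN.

O(14): 14+15=29≡3 → D
P(15): 15+15=30≡4 → E
C(2): 2+15=17 → R
U(20): 20+15=35≡9 → J
A(0): 0+15=15 → P
G(6): 6+15=21 → V
S(18): 18+15=33≡7 → H
T(19): 19+15=34≡8 → I
T(19): 19+15=34≡8 → I
O(14): 14+15=29≡3 → D
F(5): 5+15=20 → U
S(18): 18+15=33≡7 → H
N(13): 13+15=28≡2 → C

DERJPVHIIDUHC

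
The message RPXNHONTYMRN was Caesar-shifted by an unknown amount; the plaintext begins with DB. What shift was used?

14

From the crib: R(17)−D(3)=14, so the shift is 14.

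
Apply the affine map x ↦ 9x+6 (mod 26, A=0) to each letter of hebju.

h(7): 9·7+6=69≡17 → r
e(4): 9·4+6=42≡16 → q
b(1): 9·1+6=15 → p
j(9): 9·9+6=87≡9 → j
u(20): 9·20+6=186≡4 → e

rqpje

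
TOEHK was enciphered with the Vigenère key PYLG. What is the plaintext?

EQTBV

Repeat the key across the ciphertext: PYLGP
T(19)−P(15): 4 → E
O(14)−Y(24): -10≡16 → Q
E(4)−L(11): -7≡19 → T
H(7)−G(6): 1 → B
K(10)−P(15): -5≡21 → V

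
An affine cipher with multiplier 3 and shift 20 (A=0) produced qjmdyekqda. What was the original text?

qfgdkmoqdc

The inverse of 3 mod 26 is 9, since 3·9=27≡1. Apply D(y)=9·(y−20) mod 26:
q(16): 9·(16−20)=-36≡16 → q
j(9): 9·(9−20)=-99≡5 → f
m(12): 9·(12−20)=-72≡6 → g
d(3): 9·(3−20)=-153≡3 → d
y(24): 9·(24−20)=36≡10 → k
e(4): 9·(4−20)=-144≡12 → m
k(10): 9·(10−20)=-90≡14 → o
q(16): 9·(16−20)=-36≡16 → q
d(3): 9·(3−20)=-153≡3 → d
a(0): 9·(0−20)=-180≡2 → c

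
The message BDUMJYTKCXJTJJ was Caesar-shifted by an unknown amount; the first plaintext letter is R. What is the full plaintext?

RTKCZOJASNZJZZ

From the crib: B(1)−R(17)=-16≡10, so the shift is 10.
Subtract 10 from each ciphertext letter:
B(1): 1−10=-9≡17 → R
D(3): 3−10=-7≡19 → T
U(20): 20−10=10 → K
M(12): 12−10=2 → C
J(9): 9−10=-1≡25 → Z
Y(24): 24−10=14 → O
T(19): 19−10=9 → J
K(10): 10−10=0 → A
C(2): 2−10=-8≡18 → S
X(23): 23−10=13 → N
J(9): 9−10=-1≡25 → Z
T(19): 19−10=9 → J
J(9): 9−10=-1≡25 → Z
J(9): 9−10=-1≡25 → Z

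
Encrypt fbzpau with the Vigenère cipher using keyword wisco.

Repeat the key across the message: wiscow
f(5)+w(22): 27≡1 → b
b(1)+i(8): 9 → j
z(25)+s(18): 43≡17 → r
p(15)+c(2): 17 → r
a(0)+o(14): 14 → o
u(20)+w(22): 42≡16 → q

bjrroq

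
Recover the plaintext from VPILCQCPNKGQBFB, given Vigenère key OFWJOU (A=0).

HKMCOWOKRBSWNAF

Repeat the key across the ciphertext: OFWJOUOFWJOUOFW
V(21)−O(14): 7 → H
P(15)−F(5): 10 → K
I(8)−W(22): -14≡12 → M
L(11)−J(9): 2 → C
C(2)−O(14): -12≡14 → O
Q(16)−U(20): -4≡22 → W
C(2)−O(14): -12≡14 → O
P(15)−F(5): 10 → K
N(13)−W(22): -9≡17 → R
K(10)−J(9): 1 → B
G(6)−O(14): -8≡18 → S
Q(16)−U(20): -4≡22 → W
B(1)−O(14): -13≡13 → N
F(5)−F(5): 0 → A
B(1)−W(22): -21≡5 → F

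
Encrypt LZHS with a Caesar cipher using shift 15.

AOWH

L(11): 11+15=26≡0 → A
Z(25): 25+15=40≡14 → O
H(7): 7+15=22 → W
S(18): 18+15=33≡7 → H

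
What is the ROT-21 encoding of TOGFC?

T(19): 19+21=40≡14 → O
O(14): 14+21=35≡9 → J
G(6): 6+21=27≡1 → B
F(5): 5+21=26≡0 → A
C(2): 2+21=23 → X

OJBAX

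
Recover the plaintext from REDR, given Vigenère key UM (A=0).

XSJF

Repeat the key across the ciphertext: UMUM
R(17)−U(20): -3≡23 → X
E(4)−M(12): -8≡18 → S
D(3)−U(20): -17≡9 → J
R(17)−M(12): 5 → F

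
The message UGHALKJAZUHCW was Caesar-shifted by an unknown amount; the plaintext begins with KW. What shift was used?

10

From the crib: U(20)−K(10)=10, so the shift is 10.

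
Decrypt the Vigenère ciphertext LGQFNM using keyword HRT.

Repeat the key across the ciphertext: HRTHRT
L(11)−H(7): 4 → E
G(6)−R(17): -11≡15 → P
Q(16)−T(19): -3≡23 → X
F(5)−H(7): -2≡24 → Y
N(13)−R(17): -4≡22 → W
M(12)−T(19): -7≡19 → T

EPXYWT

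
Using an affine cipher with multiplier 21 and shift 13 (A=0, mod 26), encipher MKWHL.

M(12): 21·12+13=265≡5 → F
K(10): 21·10+13=223≡15 → P
W(22): 21·22+13=475≡7 → H
H(7): 21·7+13=160≡4 → E
L(11): 21·11+13=244≡10 → K

FPHEK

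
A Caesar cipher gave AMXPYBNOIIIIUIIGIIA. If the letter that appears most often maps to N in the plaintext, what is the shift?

The most frequent ciphertext letter is I (appears 8 times).
I is position 8; N is position 13.
Shift = -5≡21.

21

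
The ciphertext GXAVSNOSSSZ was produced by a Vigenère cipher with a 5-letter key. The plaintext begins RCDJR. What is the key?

PVXMB

Subtract each crib letter from the matching ciphertext letter (mod 26):
G(6)−R(17)=-11≡15 → P
X(23)−C(2)=21 → V
A(0)−D(3)=-3≡23 → X
V(21)−J(9)=12 → M
S(18)−R(17)=1 → B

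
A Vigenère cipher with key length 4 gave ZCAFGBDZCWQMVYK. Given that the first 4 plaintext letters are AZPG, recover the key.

ZDLZ

Subtract each crib letter from the matching ciphertext letter (mod 26):
Z(25)−A(0)=25 → Z
C(2)−Z(25)=-23≡3 → D
A(0)−P(15)=-15≡11 → L
F(5)−G(6)=-1≡25 → Z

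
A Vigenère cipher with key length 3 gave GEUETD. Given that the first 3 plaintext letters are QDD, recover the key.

QBR

Subtract each crib letter from the matching ciphertext letter (mod 26):
G(6)−Q(16)=-10≡16 → Q
E(4)−D(3)=1 → B
U(20)−D(3)=17 → R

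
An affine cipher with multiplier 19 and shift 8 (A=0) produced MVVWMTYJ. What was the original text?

The inverse of 19 mod 26 is 11, since 19·11=209≡1. Apply D(y)=11·(y−8) mod 26:
M(12): 11·(12−8)=44≡18 → S
V(21): 11·(21−8)=143≡13 → N
V(21): 11·(21−8)=143≡13 → N
W(22): 11·(22−8)=154≡24 → Y
M(12): 11·(12−8)=44≡18 → S
T(19): 11·(19−8)=121≡17 → R
Y(24): 11·(24−8)=176≡20 → U
J(9): 11·(9−8)=11 → L

SNNYSRUL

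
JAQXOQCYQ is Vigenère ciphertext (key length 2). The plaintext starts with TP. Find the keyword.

QL

Subtract each crib letter from the matching ciphertext letter (mod 26):
J(9)−T(19)=-10≡16 → Q
A(0)−P(15)=-15≡11 → L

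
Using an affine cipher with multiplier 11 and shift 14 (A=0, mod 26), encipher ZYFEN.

Z(25): 11·25+14=289≡3 → D
Y(24): 11·24+14=278≡18 → S
F(5): 11·5+14=69≡17 → R
E(4): 11·4+14=58≡6 → G
N(13): 11·13+14=157≡1 → B

DSRGB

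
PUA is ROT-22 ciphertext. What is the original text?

P(15): 15−22=-7≡19 → T
U(20): 20−22=-2≡24 → Y
A(0): 0−22=-22≡4 → E

TYE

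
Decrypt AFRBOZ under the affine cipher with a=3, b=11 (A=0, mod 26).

FYCOBW

The inverse of 3 mod 26 is 9, since 3·9=27≡1. Apply D(y)=9·(y−11) mod 26:
A(0): 9·(0−11)=-99≡5 → F
F(5): 9·(5−11)=-54≡24 → Y
R(17): 9·(17−11)=54≡2 → C
B(1): 9·(1−11)=-90≡14 → O
O(14): 9·(14−11)=27≡1 → B
Z(25): 9·(25−11)=126≡22 → W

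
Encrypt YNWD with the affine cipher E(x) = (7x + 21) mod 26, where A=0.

HITQ

Y(24): 7·24+21=189≡7 → H
N(13): 7·13+21=112≡8 → I
W(22): 7·22+21=175≡19 → T
D(3): 7·3+21=42≡16 → Q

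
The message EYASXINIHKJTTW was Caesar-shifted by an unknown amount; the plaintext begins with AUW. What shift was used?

4

From the crib: E(4)−A(0)=4, so the shift is 4.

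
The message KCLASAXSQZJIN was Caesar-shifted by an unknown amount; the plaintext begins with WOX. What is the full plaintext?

From the crib: K(10)−W(22)=-12≡14, so the shift is 14.
Subtract 14 from each ciphertext letter:
K(10): 10−14=-4≡22 → W
C(2): 2−14=-12≡14 → O
L(11): 11−14=-3≡23 → X
A(0): 0−14=-14≡12 → M
S(18): 18−14=4 → E
A(0): 0−14=-14≡12 → M
X(23): 23−14=9 → J
S(18): 18−14=4 → E
Q(16): 16−14=2 → C
Z(25): 25−14=11 → L
J(9): 9−14=-5≡21 → V
I(8): 8−14=-6≡20 → U
N(13): 13−14=-1≡25 → Z

WOXMEMJECLVUZ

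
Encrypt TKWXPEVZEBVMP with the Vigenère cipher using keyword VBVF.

Repeat the key across the message: VBVFVBVFVBVFV
T(19)+V(21): 40≡14 → O
K(10)+B(1): 11 → L
W(22)+V(21): 43≡17 → R
X(23)+F(5): 28≡2 → C
P(15)+V(21): 36≡10 → K
E(4)+B(1): 5 → F
V(21)+V(21): 42≡16 → Q
Z(25)+F(5): 30≡4 → E
E(4)+V(21): 25 → Z
B(1)+B(1): 2 → C
V(21)+V(21): 42≡16 → Q
M(12)+F(5): 17 → R
P(15)+V(21): 36≡10 → K

OLRCKFQEZCQRK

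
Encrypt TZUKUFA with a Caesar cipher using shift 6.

T(19): 19+6=25 → Z
Z(25): 25+6=31≡5 → F
U(20): 20+6=26≡0 → A
K(10): 10+6=16 → Q
U(20): 20+6=26≡0 → A
F(5): 5+6=11 → L
A(0): 0+6=6 → G

ZFAQALG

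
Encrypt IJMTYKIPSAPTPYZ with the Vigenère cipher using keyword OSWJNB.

Repeat the key across the message: OSWJNBOSWJNBOSW
I(8)+O(14): 22 → W
J(9)+S(18): 27≡1 → B
M(12)+W(22): 34≡8 → I
T(19)+J(9): 28≡2 → C
Y(24)+N(13): 37≡11 → L
K(10)+B(1): 11 → L
I(8)+O(14): 22 → W
P(15)+S(18): 33≡7 → H
S(18)+W(22): 40≡14 → O
A(0)+J(9): 9 → J
P(15)+N(13): 28≡2 → C
T(19)+B(1): 20 → U
P(15)+O(14): 29≡3 → D
Y(24)+S(18): 42≡16 → Q
Z(25)+W(22): 47≡21 → V

WBICLLWHOJCUDQV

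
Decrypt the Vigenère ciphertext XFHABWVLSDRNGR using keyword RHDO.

Repeat the key across the ciphertext: RHDORHDORHDORH
X(23)−R(17): 6 → G
F(5)−H(7): -2≡24 → Y
H(7)−D(3): 4 → E
A(0)−O(14): -14≡12 → M
B(1)−R(17): -16≡10 → K
W(22)−H(7): 15 → P
V(21)−D(3): 18 → S
L(11)−O(14): -3≡23 → X
S(18)−R(17): 1 → B
D(3)−H(7): -4≡22 → W
R(17)−D(3): 14 → O
N(13)−O(14): -1≡25 → Z
G(6)−R(17): -11≡15 → P
R(17)−H(7): 10 → K

GYEMKPSXBWOZPK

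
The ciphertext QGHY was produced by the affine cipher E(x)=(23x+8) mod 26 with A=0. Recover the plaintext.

The inverse of 23 mod 26 is 17, since 23·17=391≡1. Apply D(y)=17·(y−8) mod 26:
Q(16): 17·(16−8)=136≡6 → G
G(6): 17·(6−8)=-34≡18 → S
H(7): 17·(7−8)=-17≡9 → J
Y(24): 17·(24−8)=272≡12 → M

GSJM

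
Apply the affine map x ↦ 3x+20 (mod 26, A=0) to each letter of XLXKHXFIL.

LBLYPLJSB

X(23): 3·23+20=89≡11 → L
L(11): 3·11+20=53≡1 → B
X(23): 3·23+20=89≡11 → L
K(10): 3·10+20=50≡24 → Y
H(7): 3·7+20=41≡15 → P
X(23): 3·23+20=89≡11 → L
F(5): 3·5+20=35≡9 → J
I(8): 3·8+20=44≡18 → S
L(11): 3·11+20=53≡1 → B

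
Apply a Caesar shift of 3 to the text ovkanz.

ryndqc

o(14): 14+3=17 → r
v(21): 21+3=24 → y
k(10): 10+3=13 → n
a(0): 0+3=3 → d
n(13): 13+3=16 → q
z(25): 25+3=28≡2 → c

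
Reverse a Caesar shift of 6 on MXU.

GRO

M(12): 12−6=6 → G
X(23): 23−6=17 → R
U(20): 20−6=14 → O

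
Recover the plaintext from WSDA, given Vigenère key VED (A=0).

BOAF

Repeat the key across the ciphertext: VEDV
W(22)−V(21): 1 → B
S(18)−E(4): 14 → O
D(3)−D(3): 0 → A
A(0)−V(21): -21≡5 → F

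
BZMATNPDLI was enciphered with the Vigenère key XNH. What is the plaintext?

EMFDGGSQEL

Repeat the key across the ciphertext: XNHXNHXNHX
B(1)−X(23): -22≡4 → E
Z(25)−N(13): 12 → M
M(12)−H(7): 5 → F
A(0)−X(23): -23≡3 → D
T(19)−N(13): 6 → G
N(13)−H(7): 6 → G
P(15)−X(23): -8≡18 → S
D(3)−N(13): -10≡16 → Q
L(11)−H(7): 4 → E
I(8)−X(23): -15≡11 → L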